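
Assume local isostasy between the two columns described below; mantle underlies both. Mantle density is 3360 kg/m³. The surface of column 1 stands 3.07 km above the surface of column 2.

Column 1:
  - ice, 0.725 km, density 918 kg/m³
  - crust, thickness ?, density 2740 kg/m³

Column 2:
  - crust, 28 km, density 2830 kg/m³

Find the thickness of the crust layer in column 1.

Take the compensation level at the base of the deeper column (depth z_c below the surface of column 1) and equate Σ ρ_i t_i down to z_c; mantle fills any gap and the z_c terms cancel.
Column 1: 0.725×918 + x×2740 + (z_c − 0.725 − x)×3360
Column 2: 3.07×0 + 28×2830 + (z_c − 3.07 − 28)×3360
The z_c×3360 term appears on both sides and cancels. Collect the known terms of each column as K = Σ(ρt)_known − 3360 × (depth of known layers): K_1 = 665.55 − 3360×0.725 = −1770.45; K_2 = 79240 − 3360×(3.07 + 28) = −25155.2.
Balance: K_1 − x×(3360 − 2740) = K_2, so x = (K_1 − K_2)/(3360 − 2740) = 23384.8/620 = 37.7 km.

37.7 km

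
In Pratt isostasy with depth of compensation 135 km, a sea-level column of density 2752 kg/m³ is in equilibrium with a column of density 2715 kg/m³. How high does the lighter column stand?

1.84 km

ρ_ref D = ρ (D + h) → h = D (ρ_ref − ρ)/ρ.
h = 135 km × (2752 − 2715)/2715 = 1.84 km.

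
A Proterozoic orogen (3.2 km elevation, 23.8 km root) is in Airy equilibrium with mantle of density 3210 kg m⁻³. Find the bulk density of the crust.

2830 kg m⁻³

ρ_c h = (ρ_m − ρ_c) r → ρ_c (h + r) = ρ_m r → ρ_c = ρ_m r / (h + r).
ρ_c = 3210 × 23.8 km / (3.2 km + 23.8 km) = 2830 kg m⁻³.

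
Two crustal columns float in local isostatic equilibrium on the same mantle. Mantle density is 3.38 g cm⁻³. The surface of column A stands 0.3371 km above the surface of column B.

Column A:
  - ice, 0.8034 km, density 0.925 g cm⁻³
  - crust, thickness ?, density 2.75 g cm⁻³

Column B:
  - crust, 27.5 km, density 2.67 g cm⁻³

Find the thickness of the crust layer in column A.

29.7 km

Take the compensation level at the base of the deeper column (depth z_c below the surface of column A) and equate Σ ρ_i t_i down to z_c; mantle fills any gap and the z_c terms cancel.
Column A: 0.8034×0.925 + x×2.75 + (z_c − 0.8034 − x)×3.38
Column B: 0.3371×0 + 27.5×2.67 + (z_c − 0.3371 − 27.5)×3.38
The z_c×3.38 term appears on both sides and cancels. Collect the known terms of each column as K = Σ(ρt)_known − 3.38 × (depth of known layers): K_A = 0.743145 − 3.38×0.8034 = −1.972347; K_B = 73.425 − 3.38×(0.3371 + 27.5) = −20.664398.
Balance: K_A − x×(3.38 − 2.75) = K_B, so x = (K_A − K_B)/(3.38 − 2.75) = 18.6921/0.63 = 29.7 km.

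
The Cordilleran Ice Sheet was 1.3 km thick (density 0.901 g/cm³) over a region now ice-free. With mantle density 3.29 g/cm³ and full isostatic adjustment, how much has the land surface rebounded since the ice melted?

Removing the load lets mantle flow back in; uplift u satisfies ρ_ice t = ρ_m u.
u = t ρ_ice/ρ_m = 1.3 km × 0.901/3.29 = 0.356 km.

0.356 km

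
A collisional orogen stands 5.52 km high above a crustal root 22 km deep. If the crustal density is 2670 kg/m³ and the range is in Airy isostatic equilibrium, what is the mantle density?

3340 kg/m³

Airy balance: ρ_c h = (ρ_m − ρ_c) r → ρ_m = ρ_c (1 + h/r).
ρ_m = 2670 × (1 + 5.52 km/22 km) = 3340 kg/m³.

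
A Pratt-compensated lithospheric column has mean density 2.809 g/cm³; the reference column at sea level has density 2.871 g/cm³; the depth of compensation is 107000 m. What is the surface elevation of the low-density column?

ρ_ref D = ρ (D + h) → h = D (ρ_ref − ρ)/ρ.
h = 107000 m × (2.871 − 2.809)/2.809 = 2360 m.

2360 m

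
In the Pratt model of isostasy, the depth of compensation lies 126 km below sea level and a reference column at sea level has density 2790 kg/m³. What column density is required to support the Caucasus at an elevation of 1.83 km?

Pratt balance: ρ_ref D = ρ (D + h).
ρ = ρ_ref D/(D + h) = 2790 × 126 km/(126 km + 1.83 km) = 2750 kg/m³.

2750 kg/m³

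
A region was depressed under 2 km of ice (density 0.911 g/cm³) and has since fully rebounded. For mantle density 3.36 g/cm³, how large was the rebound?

Removing the load lets mantle flow back in; uplift u satisfies ρ_ice t = ρ_m u.
u = t ρ_ice/ρ_m = 2 km × 0.911/3.36 = 0.542 km.

0.542 km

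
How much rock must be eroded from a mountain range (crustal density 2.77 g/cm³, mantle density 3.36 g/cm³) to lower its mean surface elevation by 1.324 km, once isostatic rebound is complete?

Net drop Δ = e − u = e − e ρ_c/ρ_m = e (ρ_m − ρ_c)/ρ_m.
e = Δ ρ_m/(ρ_m − ρ_c) = 1.324 km × 3.36/0.59 = 7.54 km.

7.54 km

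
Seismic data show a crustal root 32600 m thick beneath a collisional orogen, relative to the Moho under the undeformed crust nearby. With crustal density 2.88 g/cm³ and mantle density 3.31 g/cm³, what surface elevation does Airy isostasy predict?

4870 m

Equating mass per unit area of the two columns: ρ_c h = (ρ_m − ρ_c) r.
h = r (ρ_m − ρ_c) / ρ_c = 32600 m × (3.31 − 2.88) / 2.88 = 4870 m.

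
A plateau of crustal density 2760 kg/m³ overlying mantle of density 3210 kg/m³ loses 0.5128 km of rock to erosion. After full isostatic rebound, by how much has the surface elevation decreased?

0.0719 km

Rebound u = e ρ_c/ρ_m = 0.5128 km × 2760/3210 = 0.4409 km.
Net surface drop = e − u = 0.5128 km − 0.4409 km = e (ρ_m − ρ_c)/ρ_m = 0.0719 km.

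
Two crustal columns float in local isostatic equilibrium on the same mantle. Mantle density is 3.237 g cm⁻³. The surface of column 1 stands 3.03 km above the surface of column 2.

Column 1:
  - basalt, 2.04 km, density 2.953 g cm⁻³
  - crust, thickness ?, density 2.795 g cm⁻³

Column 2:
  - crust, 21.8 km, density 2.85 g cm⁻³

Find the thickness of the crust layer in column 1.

Take the compensation level at the base of the deeper column (depth z_c below the surface of column 1) and equate Σ ρ_i t_i down to z_c; mantle fills any gap and the z_c terms cancel.
Column 1: 2.04×2.953 + x×2.795 + (z_c − 2.04 − x)×3.237
Column 2: 3.03×0 + 21.8×2.85 + (z_c − 3.03 − 21.8)×3.237
The z_c×3.237 term appears on both sides and cancels. Collect the known terms of each column as K = Σ(ρt)_known − 3.237 × (depth of known layers): K_1 = 6.02412 − 3.237×2.04 = −0.57936; K_2 = 62.13 − 3.237×(3.03 + 21.8) = −18.24471.
Balance: K_1 − x×(3.237 − 2.795) = K_2, so x = (K_1 − K_2)/(3.237 − 2.795) = 17.6654/0.442 = 40 km.

40 km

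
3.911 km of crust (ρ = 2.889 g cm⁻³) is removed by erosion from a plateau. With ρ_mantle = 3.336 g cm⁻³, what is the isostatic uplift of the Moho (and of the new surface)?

3.39 km

Unloading: uplift u = e ρ_c/ρ_m = 3.911 km × 2.889/3.336 = 3.39 km.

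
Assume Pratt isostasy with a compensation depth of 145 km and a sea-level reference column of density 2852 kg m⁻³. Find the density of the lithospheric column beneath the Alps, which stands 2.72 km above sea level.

Pratt balance: ρ_ref D = ρ (D + h).
ρ = ρ_ref D/(D + h) = 2852 × 145 km/(145 km + 2.72 km) = 2800 kg m⁻³.

2800 kg m⁻³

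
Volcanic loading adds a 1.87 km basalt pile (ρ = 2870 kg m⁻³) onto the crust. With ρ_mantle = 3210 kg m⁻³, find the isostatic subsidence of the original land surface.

1.67 km

Subaerial loading: s = t ρ_load / ρ_m.
s = 1.87 km × 2870/3210 = 1.67 km.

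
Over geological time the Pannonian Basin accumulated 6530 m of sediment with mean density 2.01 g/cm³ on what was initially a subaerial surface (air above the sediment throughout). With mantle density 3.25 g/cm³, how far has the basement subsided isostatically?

4040 m

Subaerial load: s = t ρ_sed / ρ_m = 6530 m × 2.01/3.25 = 4040 m.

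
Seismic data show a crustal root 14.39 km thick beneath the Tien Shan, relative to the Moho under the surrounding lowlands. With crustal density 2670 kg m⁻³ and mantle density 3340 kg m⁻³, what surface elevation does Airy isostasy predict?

Isostatic balance requires: ρ_c h = (ρ_m − ρ_c) r.
h = r (ρ_m − ρ_c) / ρ_c = 14.39 km × (3340 − 2670) / 2670 = 3.61 km.

3.61 km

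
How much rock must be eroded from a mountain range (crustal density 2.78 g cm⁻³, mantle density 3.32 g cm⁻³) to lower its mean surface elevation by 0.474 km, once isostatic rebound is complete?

2.91 km

Net drop Δ = e − u = e − e ρ_c/ρ_m = e (ρ_m − ρ_c)/ρ_m.
e = Δ ρ_m/(ρ_m − ρ_c) = 0.474 km × 3.32/0.54 = 2.91 km.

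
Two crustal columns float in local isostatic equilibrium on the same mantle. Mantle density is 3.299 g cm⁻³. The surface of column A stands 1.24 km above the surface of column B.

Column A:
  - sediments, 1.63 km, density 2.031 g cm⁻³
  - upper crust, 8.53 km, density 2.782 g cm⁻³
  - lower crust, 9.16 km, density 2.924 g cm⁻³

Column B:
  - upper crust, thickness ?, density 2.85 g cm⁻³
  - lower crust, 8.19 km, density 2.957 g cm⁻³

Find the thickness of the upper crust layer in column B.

6.73 km

Take the compensation level at the base of the deeper column (depth z_c below the surface of column A) and equate Σ ρ_i t_i down to z_c; mantle fills any gap and the z_c terms cancel.
Column A: 1.63×2.031 + 8.53×2.782 + 9.16×2.924 + (z_c − 19.32)×3.299
Column B: 1.24×0 + x×2.85 + 8.19×2.957 + (z_c − 1.24 − 8.19 − x)×3.299
The z_c×3.299 term appears on both sides and cancels. Collect the known terms of each column as K = Σ(ρt)_known − 3.299 × (depth of known layers): K_A = 53.82483 − 3.299×19.32 = −9.91185; K_B = 24.21783 − 3.299×(1.24 + 8.19) = −6.89174.
Balance: K_A = K_B − x×(3.299 − 2.85), so x = (K_B − K_A)/(3.299 − 2.85) = 3.02011/0.449 = 6.73 km.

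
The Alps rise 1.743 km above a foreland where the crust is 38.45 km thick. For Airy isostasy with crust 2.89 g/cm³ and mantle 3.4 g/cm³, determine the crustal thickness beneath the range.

50.1 km

Root depth r = h ρ_c / (ρ_m − ρ_c) = 1.743 km × 2.89 / 0.51 = 9.877 km.
Total thickness = T + h + r = 38.45 km + 1.743 km + 9.877 km = 50.1 km.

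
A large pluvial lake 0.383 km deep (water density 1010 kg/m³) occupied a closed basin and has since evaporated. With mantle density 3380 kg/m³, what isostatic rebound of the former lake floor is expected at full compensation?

0.114 km

u = d ρ_w/ρ_m = 0.383 km × 1010/3380 = 0.114 km.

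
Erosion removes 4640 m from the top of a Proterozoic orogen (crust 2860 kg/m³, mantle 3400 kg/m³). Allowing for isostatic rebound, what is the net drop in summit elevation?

737 m

Rebound u = e ρ_c/ρ_m = 4640 m × 2860/3400 = 3903 m.
Net surface drop = e − u = 4640 m − 3903 m = e (ρ_m − ρ_c)/ρ_m = 737 m.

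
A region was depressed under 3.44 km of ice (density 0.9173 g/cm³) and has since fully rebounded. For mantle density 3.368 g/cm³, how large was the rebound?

0.937 km

Removing the load lets mantle flow back in; uplift u satisfies ρ_ice t = ρ_m u.
u = t ρ_ice/ρ_m = 3.44 km × 0.9173/3.368 = 0.937 km.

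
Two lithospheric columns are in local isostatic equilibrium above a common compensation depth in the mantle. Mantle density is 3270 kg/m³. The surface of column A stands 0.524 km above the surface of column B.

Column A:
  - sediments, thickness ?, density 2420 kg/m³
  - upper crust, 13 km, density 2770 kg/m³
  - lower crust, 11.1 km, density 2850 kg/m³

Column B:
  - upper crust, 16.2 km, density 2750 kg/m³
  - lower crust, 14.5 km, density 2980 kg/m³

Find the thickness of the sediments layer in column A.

Take the compensation level at the base of the deeper column (depth z_c below the surface of column A) and equate Σ ρ_i t_i down to z_c; mantle fills any gap and the z_c terms cancel.
Column A: x×2420 + 13×2770 + 11.1×2850 + (z_c − 24.1 − x)×3270
Column B: 0.524×0 + 16.2×2750 + 14.5×2980 + (z_c − 0.524 − 30.7)×3270
The z_c×3270 term appears on both sides and cancels. Collect the known terms of each column as K = Σ(ρt)_known − 3270 × (depth of known layers): K_A = 67645 − 3270×24.1 = −11162; K_B = 87760 − 3270×(0.524 + 30.7) = −14342.48.
Balance: K_A − x×(3270 − 2420) = K_B, so x = (K_A − K_B)/(3270 − 2420) = 3180.48/850 = 3.74 km.

3.74 km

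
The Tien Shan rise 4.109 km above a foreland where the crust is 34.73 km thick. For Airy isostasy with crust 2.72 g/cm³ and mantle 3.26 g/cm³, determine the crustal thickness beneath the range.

Root depth r = h ρ_c / (ρ_m − ρ_c) = 4.109 km × 2.72 / 0.54 = 20.7 km.
Total thickness = T + h + r = 34.73 km + 4.109 km + 20.7 km = 59.5 km.

59.5 km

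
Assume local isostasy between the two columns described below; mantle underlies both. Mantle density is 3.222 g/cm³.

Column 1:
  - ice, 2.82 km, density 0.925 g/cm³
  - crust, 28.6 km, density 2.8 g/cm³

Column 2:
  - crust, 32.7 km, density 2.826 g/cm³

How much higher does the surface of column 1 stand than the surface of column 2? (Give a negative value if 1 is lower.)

For any compensation level in the mantle, the mantle terms cancel and isostasy reduces to e = (Σt_1 − Σt_2) − (Σ(ρt)_1 − Σ(ρt)_2) / ρ_m.
Σt_1 = 31.42 km; Σt_2 = 32.7 km; Σ(ρt)_1 = 82.6885; Σ(ρt)_2 = 92.4102 (in km·g/cm³).
e = (31.42 − 32.7) − (82.6885 − 92.4102) / 3.222 = 1.74 km.

1.74 km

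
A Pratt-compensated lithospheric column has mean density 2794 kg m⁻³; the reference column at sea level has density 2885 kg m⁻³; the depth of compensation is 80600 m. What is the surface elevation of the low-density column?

ρ_ref D = ρ (D + h) → h = D (ρ_ref − ρ)/ρ.
h = 80600 m × (2885 − 2794)/2794 = 2630 m.

2630 m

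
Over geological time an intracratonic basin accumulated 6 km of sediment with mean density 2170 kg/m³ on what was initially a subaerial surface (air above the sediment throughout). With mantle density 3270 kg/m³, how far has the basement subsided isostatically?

Subaerial load: s = t ρ_sed / ρ_m = 6 km × 2170/3270 = 3.98 km.

3.98 km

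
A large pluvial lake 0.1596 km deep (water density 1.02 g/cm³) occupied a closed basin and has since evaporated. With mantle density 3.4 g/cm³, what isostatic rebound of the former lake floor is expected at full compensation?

u = d ρ_w/ρ_m = 0.1596 km × 1.02/3.4 = 0.0479 km.

0.0479 km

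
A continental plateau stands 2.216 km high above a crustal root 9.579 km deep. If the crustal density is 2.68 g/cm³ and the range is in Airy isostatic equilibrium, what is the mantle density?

3.3 g/cm³

Airy balance: ρ_c h = (ρ_m − ρ_c) r → ρ_m = ρ_c (1 + h/r).
ρ_m = 2.68 × (1 + 2.216 km/9.579 km) = 3.3 g/cm³.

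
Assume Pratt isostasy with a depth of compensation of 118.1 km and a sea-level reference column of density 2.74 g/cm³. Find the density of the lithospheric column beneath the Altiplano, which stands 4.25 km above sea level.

2.64 g/cm³

Pratt balance: ρ_ref D = ρ (D + h).
ρ = ρ_ref D/(D + h) = 2.74 × 118.1 km/(118.1 km + 4.25 km) = 2.64 g/cm³.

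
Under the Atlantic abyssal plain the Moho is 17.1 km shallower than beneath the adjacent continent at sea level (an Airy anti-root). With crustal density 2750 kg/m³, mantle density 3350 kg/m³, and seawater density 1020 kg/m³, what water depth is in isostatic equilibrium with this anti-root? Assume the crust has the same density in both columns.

5.93 km

Replacing a thickness d of crust by seawater at the top must be balanced by replacing crust with mantle at the base: d (ρ_c − ρ_w) = a (ρ_m − ρ_c).
d = a (ρ_m − ρ_c)/(ρ_c − ρ_w) = 17.1 km × 600/1730 = 5.93 km.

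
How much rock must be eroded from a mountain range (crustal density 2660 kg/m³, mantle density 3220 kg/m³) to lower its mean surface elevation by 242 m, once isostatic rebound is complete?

1390 m

Net drop Δ = e − u = e − e ρ_c/ρ_m = e (ρ_m − ρ_c)/ρ_m.
e = Δ ρ_m/(ρ_m − ρ_c) = 242 m × 3220/560 = 1390 m.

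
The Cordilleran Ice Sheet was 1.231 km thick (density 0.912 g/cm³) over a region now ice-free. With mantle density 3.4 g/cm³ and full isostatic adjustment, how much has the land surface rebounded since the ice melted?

Removing the load lets mantle flow back in; uplift u satisfies ρ_ice t = ρ_m u.
u = t ρ_ice/ρ_m = 1.231 km × 0.912/3.4 = 0.33 km.

0.33 km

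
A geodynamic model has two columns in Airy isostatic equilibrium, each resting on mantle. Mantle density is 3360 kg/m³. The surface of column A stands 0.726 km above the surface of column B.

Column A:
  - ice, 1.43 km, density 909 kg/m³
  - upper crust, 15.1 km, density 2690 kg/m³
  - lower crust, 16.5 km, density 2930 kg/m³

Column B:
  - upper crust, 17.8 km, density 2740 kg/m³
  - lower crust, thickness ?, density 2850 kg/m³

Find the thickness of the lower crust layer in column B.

Take the compensation level at the base of the deeper column (depth z_c below the surface of column A) and equate Σ ρ_i t_i down to z_c; mantle fills any gap and the z_c terms cancel.
Column A: 1.43×909 + 15.1×2690 + 16.5×2930 + (z_c − 33.03)×3360
Column B: 0.726×0 + 17.8×2740 + x×2850 + (z_c − 0.726 − 17.8 − x)×3360
The z_c×3360 term appears on both sides and cancels. Collect the known terms of each column as K = Σ(ρt)_known − 3360 × (depth of known layers): K_A = 90263.87 − 3360×33.03 = −20716.93; K_B = 48772 − 3360×(0.726 + 17.8) = −13475.36.
Balance: K_A = K_B − x×(3360 − 2850), so x = (K_B − K_A)/(3360 − 2850) = 7241.57/510 = 14.2 km.

14.2 km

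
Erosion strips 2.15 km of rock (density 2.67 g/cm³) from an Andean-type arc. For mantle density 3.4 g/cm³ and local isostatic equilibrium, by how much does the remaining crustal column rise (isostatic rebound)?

1.69 km

Unloading: uplift u = e ρ_c/ρ_m = 2.15 km × 2.67/3.4 = 1.69 km.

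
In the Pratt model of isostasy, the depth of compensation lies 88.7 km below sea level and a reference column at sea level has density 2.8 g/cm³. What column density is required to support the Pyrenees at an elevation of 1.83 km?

Pratt balance: ρ_ref D = ρ (D + h).
ρ = ρ_ref D/(D + h) = 2.8 × 88.7 km/(88.7 km + 1.83 km) = 2.74 g/cm³.

2.74 g/cm³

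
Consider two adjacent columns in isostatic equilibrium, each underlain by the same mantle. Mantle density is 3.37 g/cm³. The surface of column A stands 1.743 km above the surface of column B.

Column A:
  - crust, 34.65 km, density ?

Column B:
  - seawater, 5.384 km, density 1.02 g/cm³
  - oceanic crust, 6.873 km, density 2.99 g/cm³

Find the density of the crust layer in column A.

Take the compensation level at the base of the deeper column (depth z_c below the surface of column A) and equate Σ ρ_i t_i down to z_c; mantle fills any gap and the z_c terms cancel.
Column A: 34.65×ρ + (z_c − 34.65)×3.37
Column B: 1.743×0 + 5.384×1.02 + 6.873×2.99 + (z_c − 1.743 − 12.257)×3.37
The z_c×3.37 term appears on both sides and cancels. Collect the known terms of each column as K = Σ(ρt)_known − 3.37 × (depth of known layers): K_A = 0 − 3.37×34.65 = −116.7705; K_B = 26.04195 − 3.37×(1.743 + 12.257) = −21.13805.
Balance: K_A + 34.65×ρ = K_B, so ρ = (K_B − K_A)/34.65 = 95.6324/34.65 = 2.76 g/cm³.

2.76 g/cm³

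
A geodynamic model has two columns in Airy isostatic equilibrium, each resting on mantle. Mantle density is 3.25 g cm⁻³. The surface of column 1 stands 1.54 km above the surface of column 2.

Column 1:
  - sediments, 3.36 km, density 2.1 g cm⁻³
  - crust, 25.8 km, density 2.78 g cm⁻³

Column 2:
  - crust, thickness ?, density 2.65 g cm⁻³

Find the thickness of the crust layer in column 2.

Take the compensation level at the base of the deeper column (depth z_c below the surface of column 1) and equate Σ ρ_i t_i down to z_c; mantle fills any gap and the z_c terms cancel.
Column 1: 3.36×2.1 + 25.8×2.78 + (z_c − 29.16)×3.25
Column 2: 1.54×0 + x×2.65 + (z_c − 1.54 − 0 − x)×3.25
The z_c×3.25 term appears on both sides and cancels. Collect the known terms of each column as K = Σ(ρt)_known − 3.25 × (depth of known layers): K_1 = 78.78 − 3.25×29.16 = −15.99; K_2 = 0 − 3.25×(1.54 + 0) = −5.005.
Balance: K_1 = K_2 − x×(3.25 − 2.65), so x = (K_2 − K_1)/(3.25 − 2.65) = 10.985/0.6 = 18.3 km.

18.3 km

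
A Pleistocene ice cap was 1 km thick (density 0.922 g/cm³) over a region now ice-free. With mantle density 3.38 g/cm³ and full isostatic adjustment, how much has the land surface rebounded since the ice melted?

Removing the load lets mantle flow back in; uplift u satisfies ρ_ice t = ρ_m u.
u = t ρ_ice/ρ_m = 1 km × 0.922/3.38 = 0.273 km.

0.273 km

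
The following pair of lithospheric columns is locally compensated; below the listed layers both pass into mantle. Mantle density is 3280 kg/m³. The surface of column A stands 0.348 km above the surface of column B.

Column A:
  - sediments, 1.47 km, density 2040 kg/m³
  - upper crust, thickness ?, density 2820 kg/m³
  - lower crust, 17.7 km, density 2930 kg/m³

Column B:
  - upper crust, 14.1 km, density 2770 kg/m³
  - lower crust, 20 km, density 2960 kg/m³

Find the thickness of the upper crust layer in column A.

Take the compensation level at the base of the deeper column (depth z_c below the surface of column A) and equate Σ ρ_i t_i down to z_c; mantle fills any gap and the z_c terms cancel.
Column A: 1.47×2040 + x×2820 + 17.7×2930 + (z_c − 19.17 − x)×3280
Column B: 0.348×0 + 14.1×2770 + 20×2960 + (z_c − 0.348 − 34.1)×3280
The z_c×3280 term appears on both sides and cancels. Collect the known terms of each column as K = Σ(ρt)_known − 3280 × (depth of known layers): K_A = 54859.8 − 3280×19.17 = −8017.8; K_B = 98257 − 3280×(0.348 + 34.1) = −14732.44.
Balance: K_A − x×(3280 − 2820) = K_B, so x = (K_A − K_B)/(3280 − 2820) = 6714.64/460 = 14.6 km.

14.6 km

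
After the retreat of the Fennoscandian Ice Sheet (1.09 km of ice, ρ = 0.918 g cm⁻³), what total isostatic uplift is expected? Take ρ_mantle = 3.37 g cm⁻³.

Removing the load lets mantle flow back in; uplift u satisfies ρ_ice t = ρ_m u.
u = t ρ_ice/ρ_m = 1.09 km × 0.918/3.37 = 0.297 km.

0.297 km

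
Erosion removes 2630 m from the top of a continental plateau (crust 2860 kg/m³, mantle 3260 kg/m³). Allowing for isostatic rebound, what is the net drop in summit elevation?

323 m

Rebound u = e ρ_c/ρ_m = 2630 m × 2860/3260 = 2307 m.
Net surface drop = e − u = 2630 m − 2307 m = e (ρ_m − ρ_c)/ρ_m = 323 m.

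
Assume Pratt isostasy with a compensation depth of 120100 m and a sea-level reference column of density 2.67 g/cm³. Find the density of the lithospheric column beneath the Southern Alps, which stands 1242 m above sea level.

Pratt balance: ρ_ref D = ρ (D + h).
ρ = ρ_ref D/(D + h) = 2.67 × 120100 m/(120100 m + 1242 m) = 2.64 g/cm³.

2.64 g/cm³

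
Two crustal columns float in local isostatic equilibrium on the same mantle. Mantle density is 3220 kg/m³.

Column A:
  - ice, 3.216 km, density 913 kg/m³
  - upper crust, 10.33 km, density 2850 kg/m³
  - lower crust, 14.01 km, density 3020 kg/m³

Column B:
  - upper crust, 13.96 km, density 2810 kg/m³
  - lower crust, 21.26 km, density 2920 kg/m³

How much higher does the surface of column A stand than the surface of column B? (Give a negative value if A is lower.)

For any compensation level in the mantle, the mantle terms cancel and isostasy reduces to e = (Σt_A − Σt_B) − (Σ(ρt)_A − Σ(ρt)_B) / ρ_m.
Σt_A = 27.556 km; Σt_B = 35.22 km; Σ(ρt)_A = 74686.908; Σ(ρt)_B = 101306.8 (in km·kg/m³).
e = (27.556 − 35.22) − (74686.908 − 101306.8) / 3220 = 0.603 km.

0.603 km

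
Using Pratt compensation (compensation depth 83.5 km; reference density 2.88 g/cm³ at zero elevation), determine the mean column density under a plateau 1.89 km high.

Pratt balance: ρ_ref D = ρ (D + h).
ρ = ρ_ref D/(D + h) = 2.88 × 83.5 km/(83.5 km + 1.89 km) = 2.82 g/cm³.

2.82 g/cm³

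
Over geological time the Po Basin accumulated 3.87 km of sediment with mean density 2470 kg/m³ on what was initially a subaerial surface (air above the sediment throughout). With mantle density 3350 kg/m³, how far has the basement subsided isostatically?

Subaerial load: s = t ρ_sed / ρ_m = 3.87 km × 2470/3350 = 2.85 km.

2.85 km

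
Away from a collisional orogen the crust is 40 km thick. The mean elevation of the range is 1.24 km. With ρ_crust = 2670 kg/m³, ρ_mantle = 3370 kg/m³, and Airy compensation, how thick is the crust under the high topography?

46 km

Root depth r = h ρ_c / (ρ_m − ρ_c) = 1.24 km × 2670 / 700 = 4.73 km.
Total thickness = T + h + r = 40 km + 1.24 km + 4.73 km = 46 km.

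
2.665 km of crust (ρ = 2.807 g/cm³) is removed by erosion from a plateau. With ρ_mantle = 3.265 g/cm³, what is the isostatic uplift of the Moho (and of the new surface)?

2.29 km

Unloading: uplift u = e ρ_c/ρ_m = 2.665 km × 2.807/3.265 = 2.29 km.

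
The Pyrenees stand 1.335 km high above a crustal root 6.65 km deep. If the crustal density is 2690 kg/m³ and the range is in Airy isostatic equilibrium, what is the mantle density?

3230 kg/m³

Airy balance: ρ_c h = (ρ_m − ρ_c) r → ρ_m = ρ_c (1 + h/r).
ρ_m = 2690 × (1 + 1.335 km/6.65 km) = 3230 kg/m³.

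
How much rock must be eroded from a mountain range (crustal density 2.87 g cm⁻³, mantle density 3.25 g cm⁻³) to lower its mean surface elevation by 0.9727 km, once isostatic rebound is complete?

Net drop Δ = e − u = e − e ρ_c/ρ_m = e (ρ_m − ρ_c)/ρ_m.
e = Δ ρ_m/(ρ_m − ρ_c) = 0.9727 km × 3.25/0.38 = 8.32 km.

8.32 km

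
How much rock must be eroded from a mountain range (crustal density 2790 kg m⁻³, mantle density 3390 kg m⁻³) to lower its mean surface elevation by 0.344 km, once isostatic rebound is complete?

1.94 km

Net drop Δ = e − u = e − e ρ_c/ρ_m = e (ρ_m − ρ_c)/ρ_m.
e = Δ ρ_m/(ρ_m − ρ_c) = 0.344 km × 3390/600 = 1.94 km.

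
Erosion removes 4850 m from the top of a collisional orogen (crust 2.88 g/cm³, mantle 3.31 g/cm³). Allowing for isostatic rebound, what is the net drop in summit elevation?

630 m

Rebound u = e ρ_c/ρ_m = 4850 m × 2.88/3.31 = 4220 m.
Net surface drop = e − u = 4850 m − 4220 m = e (ρ_m − ρ_c)/ρ_m = 630 m.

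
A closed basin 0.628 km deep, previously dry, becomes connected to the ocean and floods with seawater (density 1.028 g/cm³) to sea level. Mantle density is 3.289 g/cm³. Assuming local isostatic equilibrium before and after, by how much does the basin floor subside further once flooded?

After flooding the water column is d + s deep. Its weight must equal the weight of mantle displaced by the extra subsidence s: (d + s) ρ_w = s ρ_m.
s = d ρ_w / (ρ_m − ρ_w) = 0.628 km × 1.028/(3.289 − 1.028) = 0.286 km.

0.286 km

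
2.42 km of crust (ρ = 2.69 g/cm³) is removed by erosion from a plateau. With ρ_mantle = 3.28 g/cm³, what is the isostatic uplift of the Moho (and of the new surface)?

1.98 km

Unloading: uplift u = e ρ_c/ρ_m = 2.42 km × 2.69/3.28 = 1.98 km.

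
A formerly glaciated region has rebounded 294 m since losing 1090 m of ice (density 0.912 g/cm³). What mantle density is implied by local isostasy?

ρ_m = ρ_ice t / u = 0.912 × 1090 m/294 m = 3.38 g/cm³.

3.38 g/cm³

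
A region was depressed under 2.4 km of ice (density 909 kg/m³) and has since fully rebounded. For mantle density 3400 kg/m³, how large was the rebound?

Removing the load lets mantle flow back in; uplift u satisfies ρ_ice t = ρ_m u.
u = t ρ_ice/ρ_m = 2.4 km × 909/3400 = 0.642 km.

0.642 km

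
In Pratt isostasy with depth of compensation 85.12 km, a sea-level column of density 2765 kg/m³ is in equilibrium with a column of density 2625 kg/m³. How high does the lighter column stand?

4.54 km

ρ_ref D = ρ (D + h) → h = D (ρ_ref − ρ)/ρ.
h = 85.12 km × (2765 − 2625)/2625 = 4.54 km.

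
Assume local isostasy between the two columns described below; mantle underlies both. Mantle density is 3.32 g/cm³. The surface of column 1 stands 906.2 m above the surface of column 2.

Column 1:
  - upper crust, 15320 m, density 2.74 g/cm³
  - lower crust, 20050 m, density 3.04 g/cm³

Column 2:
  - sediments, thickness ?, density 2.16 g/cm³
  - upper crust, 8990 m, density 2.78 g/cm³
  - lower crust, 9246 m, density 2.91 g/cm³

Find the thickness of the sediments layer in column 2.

2450 m

Take the compensation level at the base of the deeper column (depth z_c below the surface of column 1) and equate Σ ρ_i t_i down to z_c; mantle fills any gap and the z_c terms cancel.
Column 1: 15320×2.74 + 20050×3.04 + (z_c − 35370)×3.32
Column 2: 906.2×0 + x×2.16 + 8990×2.78 + 9246×2.91 + (z_c − 906.2 − 18236 − x)×3.32
The z_c×3.32 term appears on both sides and cancels. Collect the known terms of each column as K = Σ(ρt)_known − 3.32 × (depth of known layers): K_1 = 102928.8 − 3.32×35370 = −14499.6; K_2 = 51898.06 − 3.32×(906.2 + 18236) = −11654.044.
Balance: K_1 = K_2 − x×(3.32 − 2.16), so x = (K_2 − K_1)/(3.32 − 2.16) = 2845.56/1.16 = 2450 m.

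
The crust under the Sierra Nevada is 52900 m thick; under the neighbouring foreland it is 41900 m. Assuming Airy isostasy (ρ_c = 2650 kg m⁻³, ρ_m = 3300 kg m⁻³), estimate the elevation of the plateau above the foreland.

2170 m

Excess crust Δ = 52900 m − 41900 m = 11000 m, split between elevation h and root r with h + r = Δ.
Airy balance ρ_c h = (ρ_m − ρ_c) r gives r = h ρ_c/(ρ_m − ρ_c), so h (1 + ρ_c/(ρ_m − ρ_c)) = Δ, i.e. h = Δ (ρ_m − ρ_c)/ρ_m.
h = 11000 m × 650/3300 = 2170 m.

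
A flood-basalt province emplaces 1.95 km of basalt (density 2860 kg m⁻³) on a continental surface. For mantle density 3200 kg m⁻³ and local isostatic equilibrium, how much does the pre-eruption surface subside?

Subaerial loading: s = t ρ_load / ρ_m.
s = 1.95 km × 2860/3200 = 1.74 km.

1.74 km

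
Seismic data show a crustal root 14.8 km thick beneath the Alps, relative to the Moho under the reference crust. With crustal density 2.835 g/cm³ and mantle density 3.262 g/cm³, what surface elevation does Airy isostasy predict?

2.23 km

Isostatic balance requires: ρ_c h = (ρ_m − ρ_c) r.
h = r (ρ_m − ρ_c) / ρ_c = 14.8 km × (3.262 − 2.835) / 2.835 = 2.23 km.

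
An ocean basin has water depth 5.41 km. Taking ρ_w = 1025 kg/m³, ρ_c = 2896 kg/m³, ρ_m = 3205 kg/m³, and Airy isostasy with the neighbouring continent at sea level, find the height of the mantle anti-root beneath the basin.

For local isostatic compensation: replacing crust with seawater at the top is compensated by replacing crust with mantle at the base: d (ρ_c − ρ_w) = a (ρ_m − ρ_c).
a = d (ρ_c − ρ_w)/(ρ_m − ρ_c) = 5.41 km × 1871/309 = 32.8 km.

32.8 km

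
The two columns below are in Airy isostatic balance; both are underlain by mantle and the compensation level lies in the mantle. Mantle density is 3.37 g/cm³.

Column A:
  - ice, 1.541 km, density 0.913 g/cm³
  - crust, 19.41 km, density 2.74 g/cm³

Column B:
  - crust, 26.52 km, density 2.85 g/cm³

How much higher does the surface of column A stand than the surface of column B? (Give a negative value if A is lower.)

0.66 km

For any compensation level in the mantle, the mantle terms cancel and isostasy reduces to e = (Σt_A − Σt_B) − (Σ(ρt)_A − Σ(ρt)_B) / ρ_m.
Σt_A = 20.951 km; Σt_B = 26.52 km; Σ(ρt)_A = 54.590333; Σ(ρt)_B = 75.582 (in km·g/cm³).
e = (20.951 − 26.52) − (54.590333 − 75.582) / 3.37 = 0.66 km.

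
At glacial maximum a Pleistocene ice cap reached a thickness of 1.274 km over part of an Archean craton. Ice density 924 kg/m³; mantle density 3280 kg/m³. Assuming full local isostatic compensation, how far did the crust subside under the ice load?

0.359 km

Balancing pressure at the compensation depth: the ice load ρ_ice t is balanced by mantle displaced below, ρ_m s.
s = t ρ_ice / ρ_m = 1.274 km × 924/3280 = 0.359 km.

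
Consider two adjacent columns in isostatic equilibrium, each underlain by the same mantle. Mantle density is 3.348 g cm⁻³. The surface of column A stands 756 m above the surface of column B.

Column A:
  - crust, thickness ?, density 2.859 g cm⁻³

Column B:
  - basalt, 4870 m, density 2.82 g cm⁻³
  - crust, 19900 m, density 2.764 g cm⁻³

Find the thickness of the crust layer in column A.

Take the compensation level at the base of the deeper column (depth z_c below the surface of column A) and equate Σ ρ_i t_i down to z_c; mantle fills any gap and the z_c terms cancel.
Column A: x×2.859 + (z_c − 0 − x)×3.348
Column B: 756×0 + 4870×2.82 + 19900×2.764 + (z_c − 756 − 24770)×3.348
The z_c×3.348 term appears on both sides and cancels. Collect the known terms of each column as K = Σ(ρt)_known − 3.348 × (depth of known layers): K_A = 0 − 3.348×0 = 0; K_B = 68737 − 3.348×(756 + 24770) = −16724.048.
Balance: K_A − x×(3.348 − 2.859) = K_B, so x = (K_A − K_B)/(3.348 − 2.859) = 16724/0.489 = 34200 m.

34200 m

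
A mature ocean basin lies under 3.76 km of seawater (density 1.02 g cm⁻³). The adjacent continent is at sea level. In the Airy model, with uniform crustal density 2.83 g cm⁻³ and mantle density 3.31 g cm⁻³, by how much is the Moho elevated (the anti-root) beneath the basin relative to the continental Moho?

For local isostatic compensation: replacing crust with seawater at the top is compensated by replacing crust with mantle at the base: d (ρ_c − ρ_w) = a (ρ_m − ρ_c).
a = d (ρ_c − ρ_w)/(ρ_m − ρ_c) = 3.76 km × 1.81/0.48 = 14.2 km.

14.2 km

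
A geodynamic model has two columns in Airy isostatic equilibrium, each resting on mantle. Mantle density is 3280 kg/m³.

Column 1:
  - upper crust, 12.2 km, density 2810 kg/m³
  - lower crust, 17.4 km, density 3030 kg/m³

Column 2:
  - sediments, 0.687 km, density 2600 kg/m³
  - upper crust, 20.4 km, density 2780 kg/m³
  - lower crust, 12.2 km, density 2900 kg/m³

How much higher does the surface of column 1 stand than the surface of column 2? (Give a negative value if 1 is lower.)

−1.59 km

For any compensation level in the mantle, the mantle terms cancel and isostasy reduces to e = (Σt_1 − Σt_2) − (Σ(ρt)_1 − Σ(ρt)_2) / ρ_m.
Σt_1 = 29.6 km; Σt_2 = 33.287 km; Σ(ρt)_1 = 87004; Σ(ρt)_2 = 93878.2 (in km·kg/m³).
e = (29.6 − 33.287) − (87004 − 93878.2) / 3280 = −1.59 km.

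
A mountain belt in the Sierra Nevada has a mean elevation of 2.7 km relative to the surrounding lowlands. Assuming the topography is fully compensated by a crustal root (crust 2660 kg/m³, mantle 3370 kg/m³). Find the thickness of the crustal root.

For local isostatic compensation: the weight of the topography is balanced by the buoyancy of the root, ρ_c h = (ρ_m − ρ_c) r.
r = h · ρ_c / (ρ_m − ρ_c) = 2.7 km × 2660 / (3370 − 2660) = 10.1 km.

10.1 km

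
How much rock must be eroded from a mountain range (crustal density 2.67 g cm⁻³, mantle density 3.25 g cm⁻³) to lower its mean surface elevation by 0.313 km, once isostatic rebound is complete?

Net drop Δ = e − u = e − e ρ_c/ρ_m = e (ρ_m − ρ_c)/ρ_m.
e = Δ ρ_m/(ρ_m − ρ_c) = 0.313 km × 3.25/0.58 = 1.75 km.

1.75 km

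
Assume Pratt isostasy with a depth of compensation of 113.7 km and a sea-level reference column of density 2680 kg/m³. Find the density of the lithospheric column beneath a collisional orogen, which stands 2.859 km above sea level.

Pratt balance: ρ_ref D = ρ (D + h).
ρ = ρ_ref D/(D + h) = 2680 × 113.7 km/(113.7 km + 2.859 km) = 2610 kg/m³.

2610 kg/m³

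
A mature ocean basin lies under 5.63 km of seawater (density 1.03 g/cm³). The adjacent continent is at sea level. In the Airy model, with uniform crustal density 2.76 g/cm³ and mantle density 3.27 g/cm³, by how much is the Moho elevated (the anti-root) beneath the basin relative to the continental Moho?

Equating mass per unit area of the two columns: replacing crust with seawater at the top is compensated by replacing crust with mantle at the base: d (ρ_c − ρ_w) = a (ρ_m − ρ_c).
a = d (ρ_c − ρ_w)/(ρ_m − ρ_c) = 5.63 km × 1.73/0.51 = 19.1 km.

19.1 km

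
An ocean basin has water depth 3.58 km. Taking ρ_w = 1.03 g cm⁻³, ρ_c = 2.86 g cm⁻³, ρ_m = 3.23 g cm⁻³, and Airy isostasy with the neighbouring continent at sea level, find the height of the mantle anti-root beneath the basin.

17.7 km

Balancing pressure at the compensation depth: replacing crust with seawater at the top is compensated by replacing crust with mantle at the base: d (ρ_c − ρ_w) = a (ρ_m − ρ_c).
a = d (ρ_c − ρ_w)/(ρ_m − ρ_c) = 3.58 km × 1.83/0.37 = 17.7 km.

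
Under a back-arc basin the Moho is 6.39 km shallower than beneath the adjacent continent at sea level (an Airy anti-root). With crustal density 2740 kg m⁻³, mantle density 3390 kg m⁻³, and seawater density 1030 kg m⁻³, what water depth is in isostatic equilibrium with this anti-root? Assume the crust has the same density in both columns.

Replacing a thickness d of crust by seawater at the top must be balanced by replacing crust with mantle at the base: d (ρ_c − ρ_w) = a (ρ_m − ρ_c).
d = a (ρ_m − ρ_c)/(ρ_c − ρ_w) = 6.39 km × 650/1710 = 2.43 km.

2.43 km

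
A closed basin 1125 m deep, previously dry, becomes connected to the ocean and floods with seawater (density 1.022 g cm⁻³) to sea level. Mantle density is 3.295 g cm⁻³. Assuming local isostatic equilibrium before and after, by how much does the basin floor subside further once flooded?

506 m

After flooding the water column is d + s deep. Its weight must equal the weight of mantle displaced by the extra subsidence s: (d + s) ρ_w = s ρ_m.
s = d ρ_w / (ρ_m − ρ_w) = 1125 m × 1.022/(3.295 − 1.022) = 506 m.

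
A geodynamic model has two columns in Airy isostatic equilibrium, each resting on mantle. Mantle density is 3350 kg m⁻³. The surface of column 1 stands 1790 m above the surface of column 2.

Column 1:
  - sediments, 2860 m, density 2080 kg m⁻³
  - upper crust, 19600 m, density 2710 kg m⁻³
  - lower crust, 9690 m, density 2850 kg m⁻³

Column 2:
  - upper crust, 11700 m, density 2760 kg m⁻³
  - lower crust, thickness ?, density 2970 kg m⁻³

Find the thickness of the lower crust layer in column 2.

21400 m

Take the compensation level at the base of the deeper column (depth z_c below the surface of column 1) and equate Σ ρ_i t_i down to z_c; mantle fills any gap and the z_c terms cancel.
Column 1: 2860×2080 + 19600×2710 + 9690×2850 + (z_c − 32150)×3350
Column 2: 1790×0 + 11700×2760 + x×2970 + (z_c − 1790 − 11700 − x)×3350
The z_c×3350 term appears on both sides and cancels. Collect the known terms of each column as K = Σ(ρt)_known − 3350 × (depth of known layers): K_1 = 86681300 − 3350×32150 = −21021200; K_2 = 32292000 − 3350×(1790 + 11700) = −12899500.
Balance: K_1 = K_2 − x×(3350 − 2970), so x = (K_2 − K_1)/(3350 − 2970) = 8121700/380 = 21400 m.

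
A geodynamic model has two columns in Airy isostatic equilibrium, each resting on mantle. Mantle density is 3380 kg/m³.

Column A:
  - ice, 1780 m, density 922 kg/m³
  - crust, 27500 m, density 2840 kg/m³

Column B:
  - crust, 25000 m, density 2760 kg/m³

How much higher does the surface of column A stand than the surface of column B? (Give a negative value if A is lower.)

For any compensation level in the mantle, the mantle terms cancel and isostasy reduces to e = (Σt_A − Σt_B) − (Σ(ρt)_A − Σ(ρt)_B) / ρ_m.
Σt_A = 29280 m; Σt_B = 25000 m; Σ(ρt)_A = 79741160; Σ(ρt)_B = 69000000 (in m·kg/m³).
e = (29280 − 25000) − (79741160 − 69000000) / 3380 = 1100 m.

1100 m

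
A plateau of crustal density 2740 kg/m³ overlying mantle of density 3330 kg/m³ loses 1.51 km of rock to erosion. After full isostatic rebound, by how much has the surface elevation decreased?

0.268 km

Rebound u = e ρ_c/ρ_m = 1.51 km × 2740/3330 = 1.242 km.
Net surface drop = e − u = 1.51 km − 1.242 km = e (ρ_m − ρ_c)/ρ_m = 0.268 km.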